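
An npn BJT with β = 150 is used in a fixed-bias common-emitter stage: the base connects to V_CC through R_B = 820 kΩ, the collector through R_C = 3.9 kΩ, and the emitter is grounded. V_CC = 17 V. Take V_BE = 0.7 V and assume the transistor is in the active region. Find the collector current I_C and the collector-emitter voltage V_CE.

Base loop: V_CC = I_B·R_B + V_BE, so I_B = (17 − 0.7)/820 kΩ = 0.0199 mA.
In the active region I_C = β·I_B = 150 × 0.0199 = 2.98 mA.
Collector loop: V_CE = V_CC − I_C·R_C = 17 − 2.98×3.9 = 5.37 V.
Since V_CE = 5.37 V > V_CE(sat) ≈ 0.2 V, the transistor is in the active region as assumed.

I_C ≈ 3 mA, V_CE ≈ 5.4 V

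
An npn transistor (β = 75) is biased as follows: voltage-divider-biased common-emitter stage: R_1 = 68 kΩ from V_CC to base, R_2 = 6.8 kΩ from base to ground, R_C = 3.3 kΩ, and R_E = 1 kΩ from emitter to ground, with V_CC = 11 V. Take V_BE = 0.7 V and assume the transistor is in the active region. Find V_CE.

V_CE ≈ 9.8 V

Thevenize the base divider: V_Th = V_CC·R_2/(R_1+R_2) = 11×6.8/74.8 = 1 V, R_Th = R_1‖R_2 = 6.18 kΩ.
Base-emitter loop: V_Th = I_B·R_Th + V_BE + (β+1)I_B·R_E, so I_B = (1 − 0.7) / (6.18 + 76×1) = 0.00365 mA.
I_C = β·I_B = 75×0.00365 = 0.274 mA, and I_E = (β+1)I_B = 0.277 mA.
V_CE = V_CC − I_C·R_C − I_E·R_E = 11 − 0.274×3.3 − 0.277×1 = 9.82 V.
V_CE = 9.82 V > 0.2 V confirms active-region operation.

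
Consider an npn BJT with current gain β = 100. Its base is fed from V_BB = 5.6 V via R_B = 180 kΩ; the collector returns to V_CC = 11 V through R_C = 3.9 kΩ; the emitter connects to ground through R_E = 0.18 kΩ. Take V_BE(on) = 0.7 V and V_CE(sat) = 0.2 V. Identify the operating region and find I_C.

Assume active. Base-emitter loop: I_B = (V_BB − V_BE)/(R_B + (β+1)R_E) = (5.6 − 0.7)/(180 + 101×0.18) = 0.0247 mA.
I_C = β·I_B = 100×0.0247 = 2.47 mA.
V_CE = V_CC − I_C·R_C − I_E·R_E = 11 − 2.47×3.9 − 2.5×0.18 = 0.908 V > V_CE(sat), so the active-region assumption holds.

active; I_C ≈ 2.5 mA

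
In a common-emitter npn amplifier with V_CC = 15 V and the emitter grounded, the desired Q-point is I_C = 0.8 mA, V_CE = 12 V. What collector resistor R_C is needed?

Collector loop: V_CC = I_C·R_C + V_CE.
R_C = (V_CC − V_CE)/I_C = (15 − 12)/0.8 = 3.75 kΩ.

R_C ≈ 3.8 kΩ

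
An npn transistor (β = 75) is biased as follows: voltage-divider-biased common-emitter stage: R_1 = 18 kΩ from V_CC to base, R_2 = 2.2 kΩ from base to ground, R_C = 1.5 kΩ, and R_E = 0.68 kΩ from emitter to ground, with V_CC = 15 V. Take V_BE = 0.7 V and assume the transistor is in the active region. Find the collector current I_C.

Thevenize the base divider: V_Th = V_CC·R_2/(R_1+R_2) = 15×2.2/20.2 = 1.63 V, R_Th = R_1‖R_2 = 1.96 kΩ.
Base-emitter loop: V_Th = I_B·R_Th + V_BE + (β+1)I_B·R_E, so I_B = (1.63 − 0.7) / (1.96 + 76×0.68) = 0.0174 mA.
I_C = β·I_B = 75×0.0174 = 1.31 mA, and I_E = (β+1)I_B = 1.32 mA.
V_CE = V_CC − I_C·R_C − I_E·R_E = 15 − 1.31×1.5 − 1.32×0.68 = 12.1 V.
V_CE = 12.1 V > 0.2 V confirms active-region operation.

I_C ≈ 1.3 mA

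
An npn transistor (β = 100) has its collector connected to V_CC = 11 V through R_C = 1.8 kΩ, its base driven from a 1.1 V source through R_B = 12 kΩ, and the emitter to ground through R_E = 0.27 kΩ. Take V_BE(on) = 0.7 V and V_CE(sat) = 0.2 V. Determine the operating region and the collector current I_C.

active; I_C ≈ 1 mA

Assume active. Base-emitter loop: I_B = (V_BB − V_BE)/(R_B + (β+1)R_E) = (1.1 − 0.7)/(12 + 101×0.27) = 0.0102 mA.
I_C = β·I_B = 100×0.0102 = 1.02 mA.
V_CE = V_CC − I_C·R_C − I_E·R_E = 11 − 1.02×1.8 − 1.03×0.27 = 8.89 V > V_CE(sat), so the active-region assumption holds.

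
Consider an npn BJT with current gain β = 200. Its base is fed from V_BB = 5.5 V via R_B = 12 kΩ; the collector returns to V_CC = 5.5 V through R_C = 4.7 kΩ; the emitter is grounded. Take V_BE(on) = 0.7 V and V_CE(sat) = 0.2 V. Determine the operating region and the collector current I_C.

saturation; I_C ≈ 1.1 mA

Assume active: I_B = (5.5 − 0.7)/12 = 0.4 mA, giving I_C = β·I_B = 80 mA.
But then V_CE = 5.5 − 80×4.7 = -370 V < V_CE(sat) = 0.2 V — impossible in the active region.
So the transistor is saturated. With V_CE = 0.2 V, I_C = (V_CC − 0.2)/R_C = 5.3/4.7 = 1.13 mA.
Check: β·I_B = 80 mA > I_C = 1.13 mA, confirming saturation.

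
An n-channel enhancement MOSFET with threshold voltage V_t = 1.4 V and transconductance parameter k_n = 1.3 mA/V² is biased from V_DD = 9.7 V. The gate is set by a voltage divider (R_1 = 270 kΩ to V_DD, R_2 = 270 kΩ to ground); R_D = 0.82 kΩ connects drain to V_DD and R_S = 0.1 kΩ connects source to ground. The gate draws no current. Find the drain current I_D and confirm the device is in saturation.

I_D ≈ 5.5 mA

V_G = V_DD·R_2/(R_1+R_2) = 9.7×270/540 = 4.85 V.
Assume saturation: I_D = (k_n/2)(V_GS − V_t)² with V_GS = V_G − I_D·R_S = 4.85 − 0.1·I_D.
Substituting gives 0.0065·I_D² − 1.45·I_D + 7.74 = 0, with roots I_D = 5.48 or 217 mA.
The root I_D = 217 mA gives V_GS = -16.9 V ≤ V_t, so take I_D = 5.48 mA.
Then V_GS = 4.3 V and V_DS = V_DD − I_D(R_D+R_S) = 9.7 − 5.48×0.92 = 4.66 V.
Saturation requires V_DS ≥ V_GS − V_t = 2.9 V; 4.66 ≥ 2.9 ✓.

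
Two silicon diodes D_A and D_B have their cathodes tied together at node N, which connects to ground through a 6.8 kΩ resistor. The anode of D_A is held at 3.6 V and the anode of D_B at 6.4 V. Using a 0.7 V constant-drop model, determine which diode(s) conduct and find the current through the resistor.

Assume both conduct. Then node N would need to be at both 3.6−0.7 = 2.9 V and 6.4−0.7 = 5.7 V, which is impossible.
Assume only D_B conducts: V_N = 6.4 − 0.7 = 5.7 V, so I_R = 5.7/6.8 = 0.838 mA.
Check D_A: its anode-to-cathode voltage is 3.6 − 5.7 = -2.1 V < 0.7 V, so it is off. The assumption is consistent.

Only D_B conducts; I_R ≈ 0.84 mA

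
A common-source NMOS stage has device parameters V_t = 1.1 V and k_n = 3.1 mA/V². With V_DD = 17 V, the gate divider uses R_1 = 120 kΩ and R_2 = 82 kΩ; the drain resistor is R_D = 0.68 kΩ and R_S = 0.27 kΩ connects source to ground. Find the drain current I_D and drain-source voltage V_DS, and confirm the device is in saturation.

V_G = V_DD·R_2/(R_1+R_2) = 17×82/202 = 6.9 V.
Assume saturation: I_D = (k_n/2)(V_GS − V_t)² with V_GS = V_G − I_D·R_S = 6.9 − 0.27·I_D.
Substituting gives 0.113·I_D² − 5.86·I_D + 52.2 = 0, with roots I_D = 11.4 or 40.4 mA.
The root I_D = 40.4 mA gives V_GS = -4 V ≤ V_t, so take I_D = 11.4 mA.
Then V_GS = 3.82 V and V_DS = V_DD − I_D(R_D+R_S) = 17 − 11.4×0.95 = 6.14 V.
Saturation requires V_DS ≥ V_GS − V_t = 2.72 V; 6.14 ≥ 2.72 ✓.

I_D ≈ 11 mA, V_DS ≈ 6.1 V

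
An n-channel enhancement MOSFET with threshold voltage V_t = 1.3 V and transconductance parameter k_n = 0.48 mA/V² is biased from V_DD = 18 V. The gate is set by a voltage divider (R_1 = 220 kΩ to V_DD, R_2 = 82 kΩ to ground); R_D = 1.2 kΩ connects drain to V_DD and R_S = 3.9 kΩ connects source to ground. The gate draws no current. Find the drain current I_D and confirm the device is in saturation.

I_D ≈ 0.54 mA

V_G = V_DD·R_2/(R_1+R_2) = 18×82/302 = 4.89 V.
Assume saturation: I_D = (k_n/2)(V_GS − V_t)² with V_GS = V_G − I_D·R_S = 4.89 − 3.9·I_D.
Substituting gives 3.65·I_D² − 7.72·I_D + 3.09 = 0, with roots I_D = 0.536 or 1.58 mA.
The root I_D = 1.58 mA gives V_GS = -1.26 V ≤ V_t, so take I_D = 0.536 mA.
Then V_GS = 2.8 V and V_DS = V_DD − I_D(R_D+R_S) = 18 − 0.536×5.1 = 15.3 V.
Saturation requires V_DS ≥ V_GS − V_t = 1.5 V; 15.3 ≥ 1.5 ✓.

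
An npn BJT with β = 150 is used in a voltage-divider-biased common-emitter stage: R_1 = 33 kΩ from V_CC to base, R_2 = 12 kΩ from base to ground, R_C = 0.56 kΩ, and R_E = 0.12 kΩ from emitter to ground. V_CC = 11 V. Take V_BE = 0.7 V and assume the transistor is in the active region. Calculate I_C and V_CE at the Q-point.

Thevenize the base divider: V_Th = V_CC·R_2/(R_1+R_2) = 11×12/45 = 2.93 V, R_Th = R_1‖R_2 = 8.8 kΩ.
Base-emitter loop: V_Th = I_B·R_Th + V_BE + (β+1)I_B·R_E, so I_B = (2.93 − 0.7) / (8.8 + 151×0.12) = 0.083 mA.
I_C = β·I_B = 150×0.083 = 12.4 mA, and I_E = (β+1)I_B = 12.5 mA.
V_CE = V_CC − I_C·R_C − I_E·R_E = 11 − 12.4×0.56 − 12.5×0.12 = 2.53 V.
V_CE = 2.53 V > 0.2 V confirms active-region operation.

I_C ≈ 12 mA, V_CE ≈ 2.5 V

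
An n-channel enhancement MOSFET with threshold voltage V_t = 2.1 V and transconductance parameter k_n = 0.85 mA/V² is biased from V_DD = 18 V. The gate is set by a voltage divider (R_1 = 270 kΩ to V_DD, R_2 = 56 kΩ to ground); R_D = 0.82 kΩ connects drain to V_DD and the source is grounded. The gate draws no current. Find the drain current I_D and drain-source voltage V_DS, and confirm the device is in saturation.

V_G = V_DD·R_2/(R_1+R_2) = 18×56/326 = 3.09 V. With the source grounded, V_GS = V_G = 3.09 V.
Assume saturation: I_D = (k_n/2)(V_GS − V_t)² = (0.85/2)×(3.09 − 2.1)² = 0.425×0.992² = 0.418 mA.
V_DS = V_DD − I_D·R_D = 18 − 0.418×0.82 = 17.7 V.
Saturation requires V_DS ≥ V_GS − V_t = 0.992 V; 17.7 ≥ 0.992 ✓.

I_D ≈ 0.42 mA, V_DS ≈ 18 V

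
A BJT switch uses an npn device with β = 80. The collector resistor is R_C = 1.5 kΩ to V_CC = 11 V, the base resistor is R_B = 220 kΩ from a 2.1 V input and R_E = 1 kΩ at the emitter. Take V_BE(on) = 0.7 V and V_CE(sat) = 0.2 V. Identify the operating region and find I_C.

active; I_C ≈ 0.37 mA

Assume active. Base-emitter loop: I_B = (V_BB − V_BE)/(R_B + (β+1)R_E) = (2.1 − 0.7)/(220 + 81×1) = 0.00465 mA.
I_C = β·I_B = 80×0.00465 = 0.372 mA.
V_CE = V_CC − I_C·R_C − I_E·R_E = 11 − 0.372×1.5 − 0.377×1 = 10.1 V > V_CE(sat), so the active-region assumption holds.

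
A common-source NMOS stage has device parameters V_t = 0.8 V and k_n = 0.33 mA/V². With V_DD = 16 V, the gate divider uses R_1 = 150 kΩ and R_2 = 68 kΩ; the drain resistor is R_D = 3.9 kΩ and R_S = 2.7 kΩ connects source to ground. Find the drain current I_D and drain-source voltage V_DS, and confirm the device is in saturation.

V_G = V_DD·R_2/(R_1+R_2) = 16×68/218 = 4.99 V.
Assume saturation: I_D = (k_n/2)(V_GS − V_t)² with V_GS = V_G − I_D·R_S = 4.99 − 2.7·I_D.
Substituting gives 1.2·I_D² − 4.73·I_D + 2.9 = 0, with roots I_D = 0.758 or 3.18 mA.
The root I_D = 3.18 mA gives V_GS = -3.59 V ≤ V_t, so take I_D = 0.758 mA.
Then V_GS = 2.94 V and V_DS = V_DD − I_D(R_D+R_S) = 16 − 0.758×6.6 = 11 V.
Saturation requires V_DS ≥ V_GS − V_t = 2.14 V; 11 ≥ 2.14 ✓.

I_D ≈ 0.76 mA, V_DS ≈ 11 V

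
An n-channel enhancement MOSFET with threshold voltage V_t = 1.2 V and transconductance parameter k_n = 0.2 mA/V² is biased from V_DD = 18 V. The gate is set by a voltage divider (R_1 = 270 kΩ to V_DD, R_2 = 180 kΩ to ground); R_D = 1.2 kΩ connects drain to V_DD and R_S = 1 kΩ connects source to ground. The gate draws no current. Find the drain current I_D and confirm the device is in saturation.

I_D ≈ 1.8 mA

V_G = V_DD·R_2/(R_1+R_2) = 18×180/450 = 7.2 V.
Assume saturation: I_D = (k_n/2)(V_GS − V_t)² with V_GS = V_G − I_D·R_S = 7.2 − 1·I_D.
Substituting gives 0.1·I_D² − 2.2·I_D + 3.6 = 0, with roots I_D = 1.78 or 20.2 mA.
The root I_D = 20.2 mA gives V_GS = -13 V ≤ V_t, so take I_D = 1.78 mA.
Then V_GS = 5.42 V and V_DS = V_DD − I_D(R_D+R_S) = 18 − 1.78×2.2 = 14.1 V.
Saturation requires V_DS ≥ V_GS − V_t = 4.22 V; 14.1 ≥ 4.22 ✓.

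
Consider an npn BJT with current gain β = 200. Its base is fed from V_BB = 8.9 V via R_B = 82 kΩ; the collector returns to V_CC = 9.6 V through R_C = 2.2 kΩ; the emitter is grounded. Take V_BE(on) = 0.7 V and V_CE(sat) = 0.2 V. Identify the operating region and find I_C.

saturation; I_C ≈ 4.3 mA

Assume active: I_B = (8.9 − 0.7)/82 = 0.1 mA, giving I_C = β·I_B = 20 mA.
But then V_CE = 9.6 − 20×2.2 = -34.4 V < V_CE(sat) = 0.2 V — impossible in the active region.
So the transistor is saturated. With V_CE = 0.2 V, I_C = (V_CC − 0.2)/R_C = 9.4/2.2 = 4.27 mA.
Check: β·I_B = 20 mA > I_C = 4.27 mA, confirming saturation.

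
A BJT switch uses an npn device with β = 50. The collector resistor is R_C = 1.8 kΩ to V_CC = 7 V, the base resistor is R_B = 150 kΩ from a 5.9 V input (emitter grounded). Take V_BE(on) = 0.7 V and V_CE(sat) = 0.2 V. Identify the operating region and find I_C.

active; I_C ≈ 1.7 mA

Assume active. Base-emitter loop: I_B = (V_BB − V_BE)/R_B = (5.9 − 0.7)/150 = 0.0347 mA.
I_C = β·I_B = 50×0.0347 = 1.73 mA.
V_CE = V_CC − I_C·R_C = 7 − 1.73×1.8 = 3.88 V > V_CE(sat), so the active-region assumption holds.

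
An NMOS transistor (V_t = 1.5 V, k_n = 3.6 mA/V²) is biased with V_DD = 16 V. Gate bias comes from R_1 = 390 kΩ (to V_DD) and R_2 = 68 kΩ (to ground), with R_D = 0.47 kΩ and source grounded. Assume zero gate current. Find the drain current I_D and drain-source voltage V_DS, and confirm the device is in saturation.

I_D ≈ 1.4 mA, V_DS ≈ 15 V

V_G = V_DD·R_2/(R_1+R_2) = 16×68/458 = 2.38 V. With the source grounded, V_GS = V_G = 2.38 V.
Assume saturation: I_D = (k_n/2)(V_GS − V_t)² = (3.6/2)×(2.38 − 1.5)² = 1.8×0.876² = 1.38 mA.
V_DS = V_DD − I_D·R_D = 16 − 1.38×0.47 = 15.4 V.
Saturation requires V_DS ≥ V_GS − V_t = 0.876 V; 15.4 ≥ 0.876 ✓.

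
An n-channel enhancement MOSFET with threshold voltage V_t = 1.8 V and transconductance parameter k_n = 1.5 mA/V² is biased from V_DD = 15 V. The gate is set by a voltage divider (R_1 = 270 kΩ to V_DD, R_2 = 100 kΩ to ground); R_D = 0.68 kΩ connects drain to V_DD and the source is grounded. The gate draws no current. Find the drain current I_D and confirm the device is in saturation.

I_D ≈ 3.8 mA

V_G = V_DD·R_2/(R_1+R_2) = 15×100/370 = 4.05 V. With the source grounded, V_GS = V_G = 4.05 V.
Assume saturation: I_D = (k_n/2)(V_GS − V_t)² = (1.5/2)×(4.05 − 1.8)² = 0.75×2.25² = 3.81 mA.
V_DS = V_DD − I_D·R_D = 15 − 3.81×0.68 = 12.4 V.
Saturation requires V_DS ≥ V_GS − V_t = 2.25 V; 12.4 ≥ 2.25 ✓.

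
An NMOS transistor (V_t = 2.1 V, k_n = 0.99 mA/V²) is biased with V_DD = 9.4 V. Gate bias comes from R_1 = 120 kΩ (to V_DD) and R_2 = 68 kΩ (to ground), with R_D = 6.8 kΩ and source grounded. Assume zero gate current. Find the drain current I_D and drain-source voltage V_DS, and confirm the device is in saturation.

I_D ≈ 0.84 mA, V_DS ≈ 3.7 V

V_G = V_DD·R_2/(R_1+R_2) = 9.4×68/188 = 3.4 V. With the source grounded, V_GS = V_G = 3.4 V.
Assume saturation: I_D = (k_n/2)(V_GS − V_t)² = (0.99/2)×(3.4 − 2.1)² = 0.495×1.3² = 0.837 mA.
V_DS = V_DD − I_D·R_D = 9.4 − 0.837×6.8 = 3.71 V.
Saturation requires V_DS ≥ V_GS − V_t = 1.3 V; 3.71 ≥ 1.3 ✓.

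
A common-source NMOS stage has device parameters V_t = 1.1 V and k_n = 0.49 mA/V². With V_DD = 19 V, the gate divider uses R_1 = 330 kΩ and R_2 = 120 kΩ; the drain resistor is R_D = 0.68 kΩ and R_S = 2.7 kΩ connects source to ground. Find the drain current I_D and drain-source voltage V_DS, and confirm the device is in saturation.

I_D ≈ 0.8 mA, V_DS ≈ 16 V

V_G = V_DD·R_2/(R_1+R_2) = 19×120/450 = 5.07 V.
Assume saturation: I_D = (k_n/2)(V_GS − V_t)² with V_GS = V_G − I_D·R_S = 5.07 − 2.7·I_D.
Substituting gives 1.79·I_D² − 6.25·I_D + 3.85 = 0, with roots I_D = 0.8 or 2.7 mA.
The root I_D = 2.7 mA gives V_GS = -2.22 V ≤ V_t, so take I_D = 0.8 mA.
Then V_GS = 2.91 V and V_DS = V_DD − I_D(R_D+R_S) = 19 − 0.8×3.38 = 16.3 V.
Saturation requires V_DS ≥ V_GS − V_t = 1.81 V; 16.3 ≥ 1.81 ✓.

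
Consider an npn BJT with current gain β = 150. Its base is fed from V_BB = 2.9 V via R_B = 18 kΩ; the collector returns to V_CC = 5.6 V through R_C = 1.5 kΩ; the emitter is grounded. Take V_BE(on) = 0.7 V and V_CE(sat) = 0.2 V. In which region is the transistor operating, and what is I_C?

Assume active: I_B = (2.9 − 0.7)/18 = 0.122 mA, giving I_C = β·I_B = 18.3 mA.
But then V_CE = 5.6 − 18.3×1.5 = -21.9 V < V_CE(sat) = 0.2 V — impossible in the active region.
So the transistor is saturated. With V_CE = 0.2 V, I_C = (V_CC − 0.2)/R_C = 5.4/1.5 = 3.6 mA.
Check: β·I_B = 18.3 mA > I_C = 3.6 mA, confirming saturation.

saturation; I_C ≈ 3.6 mA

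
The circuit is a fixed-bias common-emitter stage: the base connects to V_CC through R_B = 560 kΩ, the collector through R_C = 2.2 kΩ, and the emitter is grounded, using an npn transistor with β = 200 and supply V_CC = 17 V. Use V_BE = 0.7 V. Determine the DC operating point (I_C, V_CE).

Base loop: V_CC = I_B·R_B + V_BE, so I_B = (17 − 0.7)/560 kΩ = 0.0291 mA.
In the active region I_C = β·I_B = 200 × 0.0291 = 5.82 mA.
Collector loop: V_CE = V_CC − I_C·R_C = 17 − 5.82×2.2 = 4.19 V.
Since V_CE = 4.19 V > V_CE(sat) ≈ 0.2 V, the transistor is in the active region as assumed.

I_C ≈ 5.8 mA, V_CE ≈ 4.2 V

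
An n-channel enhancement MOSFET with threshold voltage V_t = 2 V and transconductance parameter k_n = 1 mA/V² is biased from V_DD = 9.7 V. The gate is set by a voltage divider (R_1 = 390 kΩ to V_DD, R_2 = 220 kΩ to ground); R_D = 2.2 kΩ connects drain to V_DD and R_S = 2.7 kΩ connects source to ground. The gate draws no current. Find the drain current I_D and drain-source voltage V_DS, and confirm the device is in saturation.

I_D ≈ 0.28 mA, V_DS ≈ 8.3 V

V_G = V_DD·R_2/(R_1+R_2) = 9.7×220/610 = 3.5 V.
Assume saturation: I_D = (k_n/2)(V_GS − V_t)² with V_GS = V_G − I_D·R_S = 3.5 − 2.7·I_D.
Substituting gives 3.65·I_D² − 5.05·I_D + 1.12 = 0, with roots I_D = 0.279 or 1.11 mA.
The root I_D = 1.11 mA gives V_GS = 0.513 V ≤ V_t, so take I_D = 0.279 mA.
Then V_GS = 2.75 V and V_DS = V_DD − I_D(R_D+R_S) = 9.7 − 0.279×4.9 = 8.34 V.
Saturation requires V_DS ≥ V_GS − V_t = 0.746 V; 8.34 ≥ 0.746 ✓.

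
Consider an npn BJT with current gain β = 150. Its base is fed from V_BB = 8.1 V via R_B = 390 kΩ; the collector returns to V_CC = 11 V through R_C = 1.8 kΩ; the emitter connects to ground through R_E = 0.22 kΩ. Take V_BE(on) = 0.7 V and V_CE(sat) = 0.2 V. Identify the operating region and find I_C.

active; I_C ≈ 2.6 mA

Assume active. Base-emitter loop: I_B = (V_BB − V_BE)/(R_B + (β+1)R_E) = (8.1 − 0.7)/(390 + 151×0.22) = 0.0175 mA.
I_C = β·I_B = 150×0.0175 = 2.62 mA.
V_CE = V_CC − I_C·R_C − I_E·R_E = 11 − 2.62×1.8 − 2.64×0.22 = 5.7 V > V_CE(sat), so the active-region assumption holds.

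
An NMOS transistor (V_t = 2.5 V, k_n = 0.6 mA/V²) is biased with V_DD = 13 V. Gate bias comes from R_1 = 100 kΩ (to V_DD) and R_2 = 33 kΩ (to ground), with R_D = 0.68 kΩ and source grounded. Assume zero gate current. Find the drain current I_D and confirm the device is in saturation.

V_G = V_DD·R_2/(R_1+R_2) = 13×33/133 = 3.23 V. With the source grounded, V_GS = V_G = 3.23 V.
Assume saturation: I_D = (k_n/2)(V_GS − V_t)² = (0.6/2)×(3.23 − 2.5)² = 0.3×0.726² = 0.158 mA.
V_DS = V_DD − I_D·R_D = 13 − 0.158×0.68 = 12.9 V.
Saturation requires V_DS ≥ V_GS − V_t = 0.726 V; 12.9 ≥ 0.726 ✓.

I_D ≈ 0.16 mA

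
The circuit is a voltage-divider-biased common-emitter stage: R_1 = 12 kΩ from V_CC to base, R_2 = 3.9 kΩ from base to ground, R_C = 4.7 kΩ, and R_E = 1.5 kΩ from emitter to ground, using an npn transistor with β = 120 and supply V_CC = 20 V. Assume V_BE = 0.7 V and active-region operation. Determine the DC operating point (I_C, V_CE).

I_C ≈ 2.7 mA, V_CE ≈ 3 V

Thevenize the base divider: V_Th = V_CC·R_2/(R_1+R_2) = 20×3.9/15.9 = 4.91 V, R_Th = R_1‖R_2 = 2.94 kΩ.
Base-emitter loop: V_Th = I_B·R_Th + V_BE + (β+1)I_B·R_E, so I_B = (4.91 − 0.7) / (2.94 + 121×1.5) = 0.0228 mA.
I_C = β·I_B = 120×0.0228 = 2.74 mA, and I_E = (β+1)I_B = 2.76 mA.
V_CE = V_CC − I_C·R_C − I_E·R_E = 20 − 2.74×4.7 − 2.76×1.5 = 3 V.
V_CE = 3 V > 0.2 V confirms active-region operation.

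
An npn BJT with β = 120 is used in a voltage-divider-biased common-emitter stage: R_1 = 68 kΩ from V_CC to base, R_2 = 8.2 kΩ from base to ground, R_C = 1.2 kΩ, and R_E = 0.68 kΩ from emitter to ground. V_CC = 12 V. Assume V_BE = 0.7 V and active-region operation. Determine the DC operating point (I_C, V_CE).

Thevenize the base divider: V_Th = V_CC·R_2/(R_1+R_2) = 12×8.2/76.2 = 1.29 V, R_Th = R_1‖R_2 = 7.32 kΩ.
Base-emitter loop: V_Th = I_B·R_Th + V_BE + (β+1)I_B·R_E, so I_B = (1.29 − 0.7) / (7.32 + 121×0.68) = 0.0066 mA.
I_C = β·I_B = 120×0.0066 = 0.792 mA, and I_E = (β+1)I_B = 0.799 mA.
V_CE = V_CC − I_C·R_C − I_E·R_E = 12 − 0.792×1.2 − 0.799×0.68 = 10.5 V.
V_CE = 10.5 V > 0.2 V confirms active-region operation.

I_C ≈ 0.79 mA, V_CE ≈ 11 V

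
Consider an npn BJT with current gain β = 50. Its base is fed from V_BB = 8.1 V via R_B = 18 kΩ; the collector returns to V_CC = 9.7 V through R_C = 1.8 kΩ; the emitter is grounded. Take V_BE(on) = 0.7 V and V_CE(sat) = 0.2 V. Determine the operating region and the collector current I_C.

Assume active: I_B = (8.1 − 0.7)/18 = 0.411 mA, giving I_C = β·I_B = 20.6 mA.
But then V_CE = 9.7 − 20.6×1.8 = -27.3 V < V_CE(sat) = 0.2 V — impossible in the active region.
So the transistor is saturated. With V_CE = 0.2 V, I_C = (V_CC − 0.2)/R_C = 9.5/1.8 = 5.28 mA.
Check: β·I_B = 20.6 mA > I_C = 5.28 mA, confirming saturation.

saturation; I_C ≈ 5.3 mA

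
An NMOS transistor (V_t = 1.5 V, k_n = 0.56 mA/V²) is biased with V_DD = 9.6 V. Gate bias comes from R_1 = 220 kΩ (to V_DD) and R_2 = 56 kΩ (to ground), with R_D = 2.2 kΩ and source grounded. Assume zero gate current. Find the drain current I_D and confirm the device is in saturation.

V_G = V_DD·R_2/(R_1+R_2) = 9.6×56/276 = 1.95 V. With the source grounded, V_GS = V_G = 1.95 V.
Assume saturation: I_D = (k_n/2)(V_GS − V_t)² = (0.56/2)×(1.95 − 1.5)² = 0.28×0.448² = 0.0562 mA.
V_DS = V_DD − I_D·R_D = 9.6 − 0.0562×2.2 = 9.48 V.
Saturation requires V_DS ≥ V_GS − V_t = 0.448 V; 9.48 ≥ 0.448 ✓.

I_D ≈ 0.056 mA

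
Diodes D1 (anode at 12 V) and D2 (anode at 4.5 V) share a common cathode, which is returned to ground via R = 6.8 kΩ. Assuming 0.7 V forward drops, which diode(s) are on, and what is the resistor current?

Assume both conduct. Then node N would need to be at both 12−0.7 = 11.3 V and 4.5−0.7 = 3.8 V, which is impossible.
Assume only D1 conducts: V_N = 12 − 0.7 = 11.3 V, so I_R = 11.3/6.8 = 1.66 mA.
Check D2: its anode-to-cathode voltage is 4.5 − 11.3 = -6.8 V < 0.7 V, so it is off. The assumption is consistent.

Only D1 conducts; I_R ≈ 1.7 mA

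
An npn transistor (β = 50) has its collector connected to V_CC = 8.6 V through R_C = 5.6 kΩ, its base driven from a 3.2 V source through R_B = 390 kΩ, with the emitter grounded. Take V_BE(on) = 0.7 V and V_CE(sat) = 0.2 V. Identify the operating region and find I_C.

Assume active. Base-emitter loop: I_B = (V_BB − V_BE)/R_B = (3.2 − 0.7)/390 = 0.00641 mA.
I_C = β·I_B = 50×0.00641 = 0.321 mA.
V_CE = V_CC − I_C·R_C = 8.6 − 0.321×5.6 = 6.81 V > V_CE(sat), so the active-region assumption holds.

active; I_C ≈ 0.32 mA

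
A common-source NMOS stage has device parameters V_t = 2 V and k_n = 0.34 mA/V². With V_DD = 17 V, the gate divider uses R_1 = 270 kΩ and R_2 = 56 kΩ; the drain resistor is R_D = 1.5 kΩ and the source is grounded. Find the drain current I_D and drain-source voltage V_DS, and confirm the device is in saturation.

V_G = V_DD·R_2/(R_1+R_2) = 17×56/326 = 2.92 V. With the source grounded, V_GS = V_G = 2.92 V.
Assume saturation: I_D = (k_n/2)(V_GS − V_t)² = (0.34/2)×(2.92 − 2)² = 0.17×0.92² = 0.144 mA.
V_DS = V_DD − I_D·R_D = 17 − 0.144×1.5 = 16.8 V.
Saturation requires V_DS ≥ V_GS − V_t = 0.92 V; 16.8 ≥ 0.92 ✓.

I_D ≈ 0.14 mA, V_DS ≈ 17 V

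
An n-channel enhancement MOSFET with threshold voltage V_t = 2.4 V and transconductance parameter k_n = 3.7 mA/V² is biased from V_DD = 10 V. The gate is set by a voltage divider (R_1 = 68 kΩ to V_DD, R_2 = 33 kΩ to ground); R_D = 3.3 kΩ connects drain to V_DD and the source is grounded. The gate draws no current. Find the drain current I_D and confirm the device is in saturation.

V_G = V_DD·R_2/(R_1+R_2) = 10×33/101 = 3.27 V. With the source grounded, V_GS = V_G = 3.27 V.
Assume saturation: I_D = (k_n/2)(V_GS − V_t)² = (3.7/2)×(3.27 − 2.4)² = 1.85×0.867² = 1.39 mA.
V_DS = V_DD − I_D·R_D = 10 − 1.39×3.3 = 5.41 V.
Saturation requires V_DS ≥ V_GS − V_t = 0.867 V; 5.41 ≥ 0.867 ✓.

I_D ≈ 1.4 mA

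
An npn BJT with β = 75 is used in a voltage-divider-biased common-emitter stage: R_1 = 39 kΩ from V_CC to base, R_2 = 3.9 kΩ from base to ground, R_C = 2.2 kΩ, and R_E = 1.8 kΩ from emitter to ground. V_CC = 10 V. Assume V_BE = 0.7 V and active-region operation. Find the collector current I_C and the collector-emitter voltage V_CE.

I_C ≈ 0.11 mA, V_CE ≈ 9.6 V

Thevenize the base divider: V_Th = V_CC·R_2/(R_1+R_2) = 10×3.9/42.9 = 0.909 V, R_Th = R_1‖R_2 = 3.55 kΩ.
Base-emitter loop: V_Th = I_B·R_Th + V_BE + (β+1)I_B·R_E, so I_B = (0.909 − 0.7) / (3.55 + 76×1.8) = 0.00149 mA.
I_C = β·I_B = 75×0.00149 = 0.112 mA, and I_E = (β+1)I_B = 0.113 mA.
V_CE = V_CC − I_C·R_C − I_E·R_E = 10 − 0.112×2.2 − 0.113×1.8 = 9.55 V.
V_CE = 9.55 V > 0.2 V confirms active-region operation.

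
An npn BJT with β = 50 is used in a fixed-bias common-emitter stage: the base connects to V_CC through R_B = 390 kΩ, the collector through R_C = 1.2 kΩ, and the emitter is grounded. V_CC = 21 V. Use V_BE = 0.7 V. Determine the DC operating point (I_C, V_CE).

Base loop: V_CC = I_B·R_B + V_BE, so I_B = (21 − 0.7)/390 kΩ = 0.0521 mA.
In the active region I_C = β·I_B = 50 × 0.0521 = 2.6 mA.
Collector loop: V_CE = V_CC − I_C·R_C = 21 − 2.6×1.2 = 17.9 V.
Since V_CE = 17.9 V > V_CE(sat) ≈ 0.2 V, the transistor is in the active region as assumed.

I_C ≈ 2.6 mA, V_CE ≈ 18 V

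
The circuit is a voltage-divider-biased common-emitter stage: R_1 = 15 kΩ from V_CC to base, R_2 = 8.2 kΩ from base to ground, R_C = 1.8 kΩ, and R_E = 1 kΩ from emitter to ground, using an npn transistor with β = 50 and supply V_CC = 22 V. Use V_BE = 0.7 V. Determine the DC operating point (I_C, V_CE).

Thevenize the base divider: V_Th = V_CC·R_2/(R_1+R_2) = 22×8.2/23.2 = 7.78 V, R_Th = R_1‖R_2 = 5.3 kΩ.
Base-emitter loop: V_Th = I_B·R_Th + V_BE + (β+1)I_B·R_E, so I_B = (7.78 − 0.7) / (5.3 + 51×1) = 0.126 mA.
I_C = β·I_B = 50×0.126 = 6.28 mA, and I_E = (β+1)I_B = 6.41 mA.
V_CE = V_CC − I_C·R_C − I_E·R_E = 22 − 6.28×1.8 − 6.41×1 = 4.28 V.
V_CE = 4.28 V > 0.2 V confirms active-region operation.

I_C ≈ 6.3 mA, V_CE ≈ 4.3 V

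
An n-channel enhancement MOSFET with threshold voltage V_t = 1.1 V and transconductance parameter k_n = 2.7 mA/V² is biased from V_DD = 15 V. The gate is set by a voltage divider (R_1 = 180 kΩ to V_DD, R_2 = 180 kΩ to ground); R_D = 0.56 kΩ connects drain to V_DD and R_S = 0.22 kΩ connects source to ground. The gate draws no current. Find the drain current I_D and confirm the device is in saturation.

V_G = V_DD·R_2/(R_1+R_2) = 15×180/360 = 7.5 V.
Assume saturation: I_D = (k_n/2)(V_GS − V_t)² with V_GS = V_G − I_D·R_S = 7.5 − 0.22·I_D.
Substituting gives 0.0653·I_D² − 4.8·I_D + 55.3 = 0, with roots I_D = 14.3 or 59.2 mA.
The root I_D = 59.2 mA gives V_GS = -5.52 V ≤ V_t, so take I_D = 14.3 mA.
Then V_GS = 4.35 V and V_DS = V_DD − I_D(R_D+R_S) = 15 − 14.3×0.78 = 3.85 V.
Saturation requires V_DS ≥ V_GS − V_t = 3.25 V; 3.85 ≥ 3.25 ✓.

I_D ≈ 14 mA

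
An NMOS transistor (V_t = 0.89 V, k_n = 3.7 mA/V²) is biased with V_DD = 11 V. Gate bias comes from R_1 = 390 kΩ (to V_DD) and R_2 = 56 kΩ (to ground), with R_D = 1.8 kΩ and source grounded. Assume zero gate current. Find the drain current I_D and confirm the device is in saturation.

I_D ≈ 0.45 mA

V_G = V_DD·R_2/(R_1+R_2) = 11×56/446 = 1.38 V. With the source grounded, V_GS = V_G = 1.38 V.
Assume saturation: I_D = (k_n/2)(V_GS − V_t)² = (3.7/2)×(1.38 − 0.89)² = 1.85×0.491² = 0.446 mA.
V_DS = V_DD − I_D·R_D = 11 − 0.446×1.8 = 10.2 V.
Saturation requires V_DS ≥ V_GS − V_t = 0.491 V; 10.2 ≥ 0.491 ✓.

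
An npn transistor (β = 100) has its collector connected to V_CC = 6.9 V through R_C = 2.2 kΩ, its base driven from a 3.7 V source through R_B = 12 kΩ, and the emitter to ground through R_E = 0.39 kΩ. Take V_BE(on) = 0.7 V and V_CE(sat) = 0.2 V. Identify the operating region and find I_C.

saturation; I_C ≈ 2.6 mA

Assume active: I_B = (3.7 − 0.7)/(12 + 101×0.39) = 0.0584 mA, I_C = β·I_B = 5.84 mA.
Then V_CE = 6.9 − 5.84×2.2 − 5.9×0.39 = -8.24 V < 0.2 V — the active assumption fails.
Re-solve with V_CE = 0.2 V. KCL at the emitter: V_E/R_E = (V_BB−0.7−V_E)/R_B + (V_CC−0.2−V_E)/R_C, giving V_E = 1.06 V.
I_C = (V_CC − 0.2 − V_E)/R_C = (6.7 − 1.06)/2.2 = 2.56 mA.
Check: I_B = (3 − 1.06)/12 = 0.161 mA, and β·I_B = 16.1 mA > I_C, confirming saturation.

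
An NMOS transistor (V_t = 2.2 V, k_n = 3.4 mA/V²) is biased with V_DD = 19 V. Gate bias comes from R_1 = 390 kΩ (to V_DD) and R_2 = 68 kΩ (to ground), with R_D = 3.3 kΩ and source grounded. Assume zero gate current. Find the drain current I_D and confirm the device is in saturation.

V_G = V_DD·R_2/(R_1+R_2) = 19×68/458 = 2.82 V. With the source grounded, V_GS = V_G = 2.82 V.
Assume saturation: I_D = (k_n/2)(V_GS − V_t)² = (3.4/2)×(2.82 − 2.2)² = 1.7×0.621² = 0.656 mA.
V_DS = V_DD − I_D·R_D = 19 − 0.656×3.3 = 16.8 V.
Saturation requires V_DS ≥ V_GS − V_t = 0.621 V; 16.8 ≥ 0.621 ✓.

I_D ≈ 0.66 mA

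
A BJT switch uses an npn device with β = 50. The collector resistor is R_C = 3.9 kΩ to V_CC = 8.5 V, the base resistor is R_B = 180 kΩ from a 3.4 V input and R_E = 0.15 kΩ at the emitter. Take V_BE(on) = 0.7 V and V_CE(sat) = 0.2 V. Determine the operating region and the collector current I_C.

Assume active. Base-emitter loop: I_B = (V_BB − V_BE)/(R_B + (β+1)R_E) = (3.4 − 0.7)/(180 + 51×0.15) = 0.0144 mA.
I_C = β·I_B = 50×0.0144 = 0.719 mA.
V_CE = V_CC − I_C·R_C − I_E·R_E = 8.5 − 0.719×3.9 − 0.734×0.15 = 5.58 V > V_CE(sat), so the active-region assumption holds.

active; I_C ≈ 0.72 mA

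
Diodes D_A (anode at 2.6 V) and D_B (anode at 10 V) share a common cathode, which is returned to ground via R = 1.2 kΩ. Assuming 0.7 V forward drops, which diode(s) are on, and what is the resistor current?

Only D_B conducts; I_R ≈ 7.8 mA

Assume both conduct. Then node N would need to be at both 2.6−0.7 = 1.9 V and 10−0.7 = 9.3 V, which is impossible.
Assume only D_B conducts: V_N = 10 − 0.7 = 9.3 V, so I_R = 9.3/1.2 = 7.75 mA.
Check D_A: its anode-to-cathode voltage is 2.6 − 9.3 = -6.7 V < 0.7 V, so it is off. The assumption is consistent.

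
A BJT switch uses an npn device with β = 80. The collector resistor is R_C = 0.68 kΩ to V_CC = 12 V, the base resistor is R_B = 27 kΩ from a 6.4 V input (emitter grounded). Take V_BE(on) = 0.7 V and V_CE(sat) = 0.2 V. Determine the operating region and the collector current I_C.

Assume active. Base-emitter loop: I_B = (V_BB − V_BE)/R_B = (6.4 − 0.7)/27 = 0.211 mA.
I_C = β·I_B = 80×0.211 = 16.9 mA.
V_CE = V_CC − I_C·R_C = 12 − 16.9×0.68 = 0.516 V > V_CE(sat), so the active-region assumption holds.

active; I_C ≈ 17 mA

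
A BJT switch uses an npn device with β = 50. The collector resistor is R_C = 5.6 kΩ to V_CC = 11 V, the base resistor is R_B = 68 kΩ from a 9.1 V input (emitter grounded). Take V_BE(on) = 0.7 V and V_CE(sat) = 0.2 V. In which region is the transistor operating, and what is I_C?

Assume active: I_B = (9.1 − 0.7)/68 = 0.124 mA, giving I_C = β·I_B = 6.18 mA.
But then V_CE = 11 − 6.18×5.6 = -23.6 V < V_CE(sat) = 0.2 V — impossible in the active region.
So the transistor is saturated. With V_CE = 0.2 V, I_C = (V_CC − 0.2)/R_C = 10.8/5.6 = 1.93 mA.
Check: β·I_B = 6.18 mA > I_C = 1.93 mA, confirming saturation.

saturation; I_C ≈ 1.9 mA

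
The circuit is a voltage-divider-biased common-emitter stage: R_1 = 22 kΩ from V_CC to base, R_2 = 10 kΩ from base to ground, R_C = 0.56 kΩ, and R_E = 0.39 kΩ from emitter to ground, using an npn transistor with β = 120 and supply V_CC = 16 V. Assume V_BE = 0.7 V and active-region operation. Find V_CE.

V_CE ≈ 6.9 V

Thevenize the base divider: V_Th = V_CC·R_2/(R_1+R_2) = 16×10/32 = 5 V, R_Th = R_1‖R_2 = 6.88 kΩ.
Base-emitter loop: V_Th = I_B·R_Th + V_BE + (β+1)I_B·R_E, so I_B = (5 − 0.7) / (6.88 + 121×0.39) = 0.0795 mA.
I_C = β·I_B = 120×0.0795 = 9.54 mA, and I_E = (β+1)I_B = 9.62 mA.
V_CE = V_CC − I_C·R_C − I_E·R_E = 16 − 9.54×0.56 − 9.62×0.39 = 6.9 V.
V_CE = 6.9 V > 0.2 V confirms active-region operation.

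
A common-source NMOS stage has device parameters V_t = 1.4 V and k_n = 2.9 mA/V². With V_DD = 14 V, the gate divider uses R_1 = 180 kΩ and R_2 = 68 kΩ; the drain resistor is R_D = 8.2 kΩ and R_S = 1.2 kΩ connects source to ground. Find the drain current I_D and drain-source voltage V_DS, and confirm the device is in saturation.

V_G = V_DD·R_2/(R_1+R_2) = 14×68/248 = 3.84 V.
Assume saturation: I_D = (k_n/2)(V_GS − V_t)² with V_GS = V_G − I_D·R_S = 3.84 − 1.2·I_D.
Substituting gives 2.09·I_D² − 9.49·I_D + 8.62 = 0, with roots I_D = 1.26 or 3.29 mA.
The root I_D = 3.29 mA gives V_GS = -0.106 V ≤ V_t, so take I_D = 1.26 mA.
Then V_GS = 2.33 V and V_DS = V_DD − I_D(R_D+R_S) = 14 − 1.26×9.4 = 2.19 V.
Saturation requires V_DS ≥ V_GS − V_t = 0.931 V; 2.19 ≥ 0.931 ✓.

I_D ≈ 1.3 mA, V_DS ≈ 2.2 V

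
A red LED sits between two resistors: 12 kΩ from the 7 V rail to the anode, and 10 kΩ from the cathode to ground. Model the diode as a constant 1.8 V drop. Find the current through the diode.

I ≈ 0.24 mA

The two resistors are in series with the diode, so KVL gives 7 = I·12 + 1.8 + I·10.
I = (7 − 1.8) / (12 + 10) kΩ = 5.2 / 22 = 0.236 mA.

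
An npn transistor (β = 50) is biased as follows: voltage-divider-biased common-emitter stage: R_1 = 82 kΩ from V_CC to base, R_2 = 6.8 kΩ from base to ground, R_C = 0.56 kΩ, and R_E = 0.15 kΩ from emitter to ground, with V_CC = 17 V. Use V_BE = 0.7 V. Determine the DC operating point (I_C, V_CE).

Thevenize the base divider: V_Th = V_CC·R_2/(R_1+R_2) = 17×6.8/88.8 = 1.3 V, R_Th = R_1‖R_2 = 6.28 kΩ.
Base-emitter loop: V_Th = I_B·R_Th + V_BE + (β+1)I_B·R_E, so I_B = (1.3 − 0.7) / (6.28 + 51×0.15) = 0.0432 mA.
I_C = β·I_B = 50×0.0432 = 2.16 mA, and I_E = (β+1)I_B = 2.2 mA.
V_CE = V_CC − I_C·R_C − I_E·R_E = 17 − 2.16×0.56 − 2.2×0.15 = 15.5 V.
V_CE = 15.5 V > 0.2 V confirms active-region operation.

I_C ≈ 2.2 mA, V_CE ≈ 15 V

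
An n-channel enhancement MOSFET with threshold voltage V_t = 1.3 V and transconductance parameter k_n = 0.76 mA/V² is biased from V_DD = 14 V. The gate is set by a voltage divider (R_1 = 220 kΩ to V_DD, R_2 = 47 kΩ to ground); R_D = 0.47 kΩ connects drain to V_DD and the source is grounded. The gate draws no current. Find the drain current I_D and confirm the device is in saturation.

I_D ≈ 0.52 mA

V_G = V_DD·R_2/(R_1+R_2) = 14×47/267 = 2.46 V. With the source grounded, V_GS = V_G = 2.46 V.
Assume saturation: I_D = (k_n/2)(V_GS − V_t)² = (0.76/2)×(2.46 − 1.3)² = 0.38×1.16² = 0.515 mA.
V_DS = V_DD − I_D·R_D = 14 − 0.515×0.47 = 13.8 V.
Saturation requires V_DS ≥ V_GS − V_t = 1.16 V; 13.8 ≥ 1.16 ✓.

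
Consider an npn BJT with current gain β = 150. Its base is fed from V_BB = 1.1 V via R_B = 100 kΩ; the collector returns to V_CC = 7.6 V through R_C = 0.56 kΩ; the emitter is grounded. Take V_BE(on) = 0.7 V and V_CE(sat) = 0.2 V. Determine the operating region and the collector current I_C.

Assume active. Base-emitter loop: I_B = (V_BB − V_BE)/R_B = (1.1 − 0.7)/100 = 0.004 mA.
I_C = β·I_B = 150×0.004 = 0.6 mA.
V_CE = V_CC − I_C·R_C = 7.6 − 0.6×0.56 = 7.26 V > V_CE(sat), so the active-region assumption holds.

active; I_C ≈ 0.6 mA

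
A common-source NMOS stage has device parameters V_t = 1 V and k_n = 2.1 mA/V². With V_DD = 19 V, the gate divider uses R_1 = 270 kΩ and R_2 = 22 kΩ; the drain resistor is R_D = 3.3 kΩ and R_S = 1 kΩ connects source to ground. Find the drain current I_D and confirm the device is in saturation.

I_D ≈ 0.11 mA

V_G = V_DD·R_2/(R_1+R_2) = 19×22/292 = 1.43 V.
Assume saturation: I_D = (k_n/2)(V_GS − V_t)² with V_GS = V_G − I_D·R_S = 1.43 − 1·I_D.
Substituting gives 1.05·I_D² − 1.91·I_D + 0.196 = 0, with roots I_D = 0.109 or 1.71 mA.
The root I_D = 1.71 mA gives V_GS = -0.275 V ≤ V_t, so take I_D = 0.109 mA.
Then V_GS = 1.32 V and V_DS = V_DD − I_D(R_D+R_S) = 19 − 0.109×4.3 = 18.5 V.
Saturation requires V_DS ≥ V_GS − V_t = 0.322 V; 18.5 ≥ 0.322 ✓.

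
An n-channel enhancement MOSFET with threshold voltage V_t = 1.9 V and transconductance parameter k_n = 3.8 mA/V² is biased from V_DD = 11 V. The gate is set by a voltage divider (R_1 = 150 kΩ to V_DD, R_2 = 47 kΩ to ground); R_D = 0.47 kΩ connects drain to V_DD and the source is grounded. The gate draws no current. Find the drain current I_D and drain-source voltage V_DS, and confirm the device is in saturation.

V_G = V_DD·R_2/(R_1+R_2) = 11×47/197 = 2.62 V. With the source grounded, V_GS = V_G = 2.62 V.
Assume saturation: I_D = (k_n/2)(V_GS − V_t)² = (3.8/2)×(2.62 − 1.9)² = 1.9×0.724² = 0.997 mA.
V_DS = V_DD − I_D·R_D = 11 − 0.997×0.47 = 10.5 V.
Saturation requires V_DS ≥ V_GS − V_t = 0.724 V; 10.5 ≥ 0.724 ✓.

I_D ≈ 1 mA, V_DS ≈ 11 V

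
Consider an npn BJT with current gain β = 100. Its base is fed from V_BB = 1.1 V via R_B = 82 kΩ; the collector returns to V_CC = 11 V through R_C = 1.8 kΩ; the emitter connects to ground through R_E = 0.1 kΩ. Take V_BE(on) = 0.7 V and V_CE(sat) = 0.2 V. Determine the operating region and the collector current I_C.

active; I_C ≈ 0.43 mA

Assume active. Base-emitter loop: I_B = (V_BB − V_BE)/(R_B + (β+1)R_E) = (1.1 − 0.7)/(82 + 101×0.1) = 0.00434 mA.
I_C = β·I_B = 100×0.00434 = 0.434 mA.
V_CE = V_CC − I_C·R_C − I_E·R_E = 11 − 0.434×1.8 − 0.439×0.1 = 10.2 V > V_CE(sat), so the active-region assumption holds.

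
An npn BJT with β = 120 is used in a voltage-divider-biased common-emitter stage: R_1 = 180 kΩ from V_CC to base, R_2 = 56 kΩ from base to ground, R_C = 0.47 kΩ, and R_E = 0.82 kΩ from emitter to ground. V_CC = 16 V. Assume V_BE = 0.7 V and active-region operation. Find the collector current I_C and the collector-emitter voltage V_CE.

Thevenize the base divider: V_Th = V_CC·R_2/(R_1+R_2) = 16×56/236 = 3.8 V, R_Th = R_1‖R_2 = 42.7 kΩ.
Base-emitter loop: V_Th = I_B·R_Th + V_BE + (β+1)I_B·R_E, so I_B = (3.8 − 0.7) / (42.7 + 121×0.82) = 0.0218 mA.
I_C = β·I_B = 120×0.0218 = 2.62 mA, and I_E = (β+1)I_B = 2.64 mA.
V_CE = V_CC − I_C·R_C − I_E·R_E = 16 − 2.62×0.47 − 2.64×0.82 = 12.6 V.
V_CE = 12.6 V > 0.2 V confirms active-region operation.

I_C ≈ 2.6 mA, V_CE ≈ 13 V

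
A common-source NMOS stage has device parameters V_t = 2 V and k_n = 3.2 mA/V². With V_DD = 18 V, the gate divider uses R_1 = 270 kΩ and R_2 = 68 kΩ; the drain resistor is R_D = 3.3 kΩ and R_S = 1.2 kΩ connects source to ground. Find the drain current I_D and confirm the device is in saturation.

V_G = V_DD·R_2/(R_1+R_2) = 18×68/338 = 3.62 V.
Assume saturation: I_D = (k_n/2)(V_GS − V_t)² with V_GS = V_G − I_D·R_S = 3.62 − 1.2·I_D.
Substituting gives 2.3·I_D² − 7.23·I_D + 4.21 = 0, with roots I_D = 0.772 or 2.36 mA.
The root I_D = 2.36 mA gives V_GS = 0.784 V ≤ V_t, so take I_D = 0.772 mA.
Then V_GS = 2.69 V and V_DS = V_DD − I_D(R_D+R_S) = 18 − 0.772×4.5 = 14.5 V.
Saturation requires V_DS ≥ V_GS − V_t = 0.695 V; 14.5 ≥ 0.695 ✓.

I_D ≈ 0.77 mA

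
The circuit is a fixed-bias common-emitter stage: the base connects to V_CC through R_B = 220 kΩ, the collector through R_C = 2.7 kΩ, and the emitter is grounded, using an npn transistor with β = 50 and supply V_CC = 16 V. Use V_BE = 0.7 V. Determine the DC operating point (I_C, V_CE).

I_C ≈ 3.5 mA, V_CE ≈ 6.6 V

Base loop: V_CC = I_B·R_B + V_BE, so I_B = (16 − 0.7)/220 kΩ = 0.0695 mA.
In the active region I_C = β·I_B = 50 × 0.0695 = 3.48 mA.
Collector loop: V_CE = V_CC − I_C·R_C = 16 − 3.48×2.7 = 6.61 V.
Since V_CE = 6.61 V > V_CE(sat) ≈ 0.2 V, the transistor is in the active region as assumed.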